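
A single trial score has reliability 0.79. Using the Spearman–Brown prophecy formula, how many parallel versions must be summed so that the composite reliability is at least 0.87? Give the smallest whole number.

2

k ≥ ρ*(1−ρ₁)/(ρ₁(1−ρ*)) = 0.87·0.21 / (0.79·0.13) = 1.779.
Smallest integer k = 2.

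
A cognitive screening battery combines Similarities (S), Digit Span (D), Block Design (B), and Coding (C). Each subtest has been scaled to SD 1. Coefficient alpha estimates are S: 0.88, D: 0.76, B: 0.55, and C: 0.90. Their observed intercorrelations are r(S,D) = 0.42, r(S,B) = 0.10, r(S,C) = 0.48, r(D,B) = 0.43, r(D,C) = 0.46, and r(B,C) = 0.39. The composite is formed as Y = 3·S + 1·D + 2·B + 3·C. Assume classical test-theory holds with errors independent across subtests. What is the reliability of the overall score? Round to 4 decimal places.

Var(Y) = 3² + 1 + 2² + 3² + 2·[3·0.42 + 6·0.10 + 9·0.48 + 2·0.43 + 3·0.46 + 6·0.39] = 23 + 21.52 = 44.52.
Because errors are independent across components, Cov(Tᵢ,Tⱼ) = Cov(Xᵢ,Xⱼ); the off-diagonal part of the true-score variance is the same as above.
True-score variance = [3²·0.88 + 0.76 + 2²·0.55 + 3²·0.90] + 21.52 = 18.98 + 21.52 = 40.5.
Reliability = 40.5 / 44.52 = 0.9097.

0.9097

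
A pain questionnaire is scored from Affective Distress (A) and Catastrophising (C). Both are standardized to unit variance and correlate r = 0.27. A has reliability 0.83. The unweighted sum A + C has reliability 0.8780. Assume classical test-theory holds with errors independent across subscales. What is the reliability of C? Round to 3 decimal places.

0.860

Var(A+C) = 2 + 2·0.27 = 2.540.
True-score variance = ρ_A + ρ_C + 2·0.27, so 0.8780 = (0.83 + ρ_C + 0.54) / 2.540.
ρ_C = 0.8780·2.540 − 0.83 − 0.54 = 0.860.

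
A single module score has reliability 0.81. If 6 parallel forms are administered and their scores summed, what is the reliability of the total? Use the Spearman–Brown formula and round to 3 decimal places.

0.962

ρ_k = kρ / (1 + (k−1)ρ) = 6·0.81 / (1 + 5·0.81) = 4.860 / 5.050 = 0.962.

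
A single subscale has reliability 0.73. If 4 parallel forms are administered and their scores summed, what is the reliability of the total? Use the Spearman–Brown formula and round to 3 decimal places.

0.915

ρ_k = kρ / (1 + (k−1)ρ) = 4·0.73 / (1 + 3·0.73) = 2.920 / 3.190 = 0.915.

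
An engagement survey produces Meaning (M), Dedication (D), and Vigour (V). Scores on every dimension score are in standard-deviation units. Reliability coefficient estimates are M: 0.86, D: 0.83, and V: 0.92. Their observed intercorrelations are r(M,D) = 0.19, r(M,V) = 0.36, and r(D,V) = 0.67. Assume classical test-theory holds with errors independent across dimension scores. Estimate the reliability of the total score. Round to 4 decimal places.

0.9283

Var(M+D+V) = 3 + 2·[0.19 + 0.36 + 0.67] = 3 + 2.44 = 5.44.
With uncorrelated errors the cross-covariances are all true-score covariance, so they carry over unchanged; only the diagonal terms shrink to ρᵢσᵢ².
True-score variance = [0.86 + 0.83 + 0.92] + 2.44 = 2.61 + 2.44 = 5.05.
Reliability = 5.05 / 5.44 = 0.9283.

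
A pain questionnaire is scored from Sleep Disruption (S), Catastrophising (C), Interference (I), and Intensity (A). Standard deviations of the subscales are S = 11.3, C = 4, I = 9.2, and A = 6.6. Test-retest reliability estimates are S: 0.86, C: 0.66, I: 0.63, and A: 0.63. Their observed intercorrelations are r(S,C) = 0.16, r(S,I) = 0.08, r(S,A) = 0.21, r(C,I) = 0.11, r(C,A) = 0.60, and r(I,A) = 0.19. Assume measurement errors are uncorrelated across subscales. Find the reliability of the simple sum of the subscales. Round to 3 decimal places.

0.822

Var(S+C+I+A) = 11.3² + 4² + 9.2² + 6.6² + 2·[11.3·4·0.16 + 11.3·9.2·0.08 + 11.3·6.6·0.21 + 4·9.2·0.11 + 4·6.6·0.60 + 9.2·6.6·0.19] = 271.89 + 125.271 = 397.161.
Under uncorrelated errors the observed covariances equal the true-score covariances, so only the own-variance terms attenuate.
True-score variance = [11.3²·0.86 + 4²·0.66 + 9.2²·0.63 + 6.6²·0.63] + 125.271 = 201.139 + 125.271 = 326.41.
Reliability = 326.41 / 397.161 = 0.822.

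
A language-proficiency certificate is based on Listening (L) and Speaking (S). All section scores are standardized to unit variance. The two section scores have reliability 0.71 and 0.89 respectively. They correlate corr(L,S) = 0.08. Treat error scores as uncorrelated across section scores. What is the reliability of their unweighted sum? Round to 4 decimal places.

Var(L+S) = 2 + 2·[0.08] = 2 + 0.16 = 2.16.
Under uncorrelated errors the observed covariances equal the true-score covariances, so only the own-variance terms attenuate.
True-score variance = [0.71 + 0.89] + 0.16 = 1.6 + 0.16 = 1.76.
Reliability = 1.76 / 2.16 = 0.8148.

0.8148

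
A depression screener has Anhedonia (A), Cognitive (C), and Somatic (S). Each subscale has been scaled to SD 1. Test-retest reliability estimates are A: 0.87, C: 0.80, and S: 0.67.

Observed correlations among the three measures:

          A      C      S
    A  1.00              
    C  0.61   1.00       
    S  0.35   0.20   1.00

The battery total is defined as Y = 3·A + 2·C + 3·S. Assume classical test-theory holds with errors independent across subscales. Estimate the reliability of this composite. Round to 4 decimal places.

0.8701

Var(Y) = 3² + 2² + 3² + 2·[6·0.61 + 9·0.35 + 6·0.20] = 22 + 16.02 = 38.02.
With uncorrelated errors the cross-covariances are all true-score covariance, so they carry over unchanged; only the diagonal terms shrink to ρᵢσᵢ².
True-score variance = [3²·0.87 + 2²·0.80 + 3²·0.67] + 16.02 = 17.06 + 16.02 = 33.08.
Reliability = 33.08 / 38.02 = 0.8701.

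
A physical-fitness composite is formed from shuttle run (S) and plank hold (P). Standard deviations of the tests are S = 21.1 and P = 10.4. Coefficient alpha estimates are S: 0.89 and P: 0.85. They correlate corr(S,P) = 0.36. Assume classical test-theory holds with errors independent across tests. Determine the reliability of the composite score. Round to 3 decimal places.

Var(S+P) = 21.1² + 10.4² + 2·[21.1·10.4·0.36] = 553.37 + 157.997 = 711.367.
Under uncorrelated errors the observed covariances equal the true-score covariances, so only the own-variance terms attenuate.
True-score variance = [21.1²·0.89 + 10.4²·0.85] + 157.997 = 488.173 + 157.997 = 646.17.
Reliability = 646.17 / 711.367 = 0.908.

0.908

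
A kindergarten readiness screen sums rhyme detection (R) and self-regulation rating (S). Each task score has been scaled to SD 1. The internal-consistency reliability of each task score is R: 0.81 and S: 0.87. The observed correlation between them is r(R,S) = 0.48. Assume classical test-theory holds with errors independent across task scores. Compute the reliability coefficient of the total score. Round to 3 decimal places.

0.892

Var(R+S) = 2 + 2·[0.48] = 2 + 0.96 = 2.96.
With uncorrelated errors the cross-covariances are all true-score covariance, so they carry over unchanged; only the diagonal terms shrink to ρᵢσᵢ².
True-score variance = [0.81 + 0.87] + 0.96 = 1.68 + 0.96 = 2.64.
Reliability = 2.64 / 2.96 = 0.892.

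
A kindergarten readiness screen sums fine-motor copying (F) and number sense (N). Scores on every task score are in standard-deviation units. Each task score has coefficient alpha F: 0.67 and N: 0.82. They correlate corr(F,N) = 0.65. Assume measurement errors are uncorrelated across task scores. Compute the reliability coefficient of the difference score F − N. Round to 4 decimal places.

Var(F−N) = 1 + 1 − 2·0.65 = 2 − 1.3 = 0.7.
Because errors are independent across components, Cov(Tᵢ,Tⱼ) = Cov(Xᵢ,Xⱼ); the off-diagonal part of the true-score variance is the same as above.
True-score variance = [0.67 + 0.82] − 1.3 = 1.49 − 1.3 = 0.19.
Reliability = 0.19 / 0.7 = 0.2714.

0.2714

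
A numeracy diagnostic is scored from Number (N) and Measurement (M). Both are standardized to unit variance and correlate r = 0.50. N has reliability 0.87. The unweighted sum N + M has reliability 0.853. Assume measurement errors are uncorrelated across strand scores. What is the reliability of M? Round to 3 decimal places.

0.689

Var(N+M) = 2 + 2·0.50 = 3.000.
True-score variance = ρ_N + ρ_M + 2·0.50, so 0.853 = (0.87 + ρ_M + 1.00) / 3.000.
ρ_M = 0.853·3.000 − 0.87 − 1.00 = 0.689.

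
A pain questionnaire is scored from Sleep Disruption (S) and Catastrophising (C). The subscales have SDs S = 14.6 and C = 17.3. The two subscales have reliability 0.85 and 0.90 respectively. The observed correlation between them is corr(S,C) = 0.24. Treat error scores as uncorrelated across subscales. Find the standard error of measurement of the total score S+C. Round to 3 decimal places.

Var(total) = 512.45 + 121.238 = 633.688.
True-score variance = 450.547 + 121.238 = 571.785, so reliability = 0.9023.
Error variance = 633.688 − 571.785 = 61.903; SEM = √61.903 = 7.868.

7.868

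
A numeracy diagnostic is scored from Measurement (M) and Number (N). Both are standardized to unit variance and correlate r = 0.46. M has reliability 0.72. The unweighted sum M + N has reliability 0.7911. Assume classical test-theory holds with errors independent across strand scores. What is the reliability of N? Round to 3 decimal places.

Var(M+N) = 2 + 2·0.46 = 2.920.
True-score variance = ρ_M + ρ_N + 2·0.46, so 0.7911 = (0.72 + ρ_N + 0.92) / 2.920.
ρ_N = 0.7911·2.920 − 0.72 − 0.92 = 0.670.

0.670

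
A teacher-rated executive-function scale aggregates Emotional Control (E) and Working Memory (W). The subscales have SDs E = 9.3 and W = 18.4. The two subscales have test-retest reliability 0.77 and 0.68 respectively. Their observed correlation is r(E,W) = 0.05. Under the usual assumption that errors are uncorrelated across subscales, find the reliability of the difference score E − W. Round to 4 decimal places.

Var(E−W) = 9.3² + 18.4² − 2·9.3·18.4·0.05 = 425.05 − 17.112 = 407.938.
With uncorrelated errors the cross-covariances are all true-score covariance, so they carry over unchanged; only the diagonal terms shrink to ρᵢσᵢ².
True-score variance = [9.3²·0.77 + 18.4²·0.68] − 17.112 = 296.818 − 17.112 = 279.706.
Reliability = 279.706 / 407.938 = 0.6857.

0.6857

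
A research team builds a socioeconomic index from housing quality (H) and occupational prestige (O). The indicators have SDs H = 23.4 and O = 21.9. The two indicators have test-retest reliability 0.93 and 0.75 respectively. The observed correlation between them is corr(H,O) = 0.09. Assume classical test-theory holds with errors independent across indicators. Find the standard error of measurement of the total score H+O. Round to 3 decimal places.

12.579

Var(total) = 1027.17 + 92.2428 = 1119.41.
True-score variance = 868.938 + 92.2428 = 961.181, so reliability = 0.8586.
Error variance = 1119.41 − 961.181 = 158.232; SEM = √158.232 = 12.579.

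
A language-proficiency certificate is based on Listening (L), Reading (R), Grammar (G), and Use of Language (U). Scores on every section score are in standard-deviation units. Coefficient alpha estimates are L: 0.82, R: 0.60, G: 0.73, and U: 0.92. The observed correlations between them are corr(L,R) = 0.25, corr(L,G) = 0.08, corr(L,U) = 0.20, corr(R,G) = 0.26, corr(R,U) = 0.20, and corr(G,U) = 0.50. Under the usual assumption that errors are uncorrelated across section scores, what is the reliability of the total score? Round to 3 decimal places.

0.867

Var(L+R+G+U) = 4 + 2·[0.25 + 0.08 + 0.20 + 0.26 + 0.20 + 0.50] = 4 + 2.98 = 6.98.
Because errors are independent across components, Cov(Tᵢ,Tⱼ) = Cov(Xᵢ,Xⱼ); the off-diagonal part of the true-score variance is the same as above.
True-score variance = [0.82 + 0.60 + 0.73 + 0.92] + 2.98 = 3.07 + 2.98 = 6.05.
Reliability = 6.05 / 6.98 = 0.867.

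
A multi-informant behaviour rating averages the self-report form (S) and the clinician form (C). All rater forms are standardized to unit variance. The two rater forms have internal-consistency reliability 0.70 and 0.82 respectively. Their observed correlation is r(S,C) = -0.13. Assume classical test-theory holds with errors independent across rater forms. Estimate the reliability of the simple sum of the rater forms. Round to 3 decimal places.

Var(S+C) = 2 + 2·[(-0.13)] = 2 − 0.26 = 1.74.
Under uncorrelated errors the observed covariances equal the true-score covariances, so only the own-variance terms attenuate.
True-score variance = [0.70 + 0.82] − 0.26 = 1.52 − 0.26 = 1.26.
Reliability = 1.26 / 1.74 = 0.724.

0.724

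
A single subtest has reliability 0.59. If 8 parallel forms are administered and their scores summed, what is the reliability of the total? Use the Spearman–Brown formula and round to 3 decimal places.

ρ_k = kρ / (1 + (k−1)ρ) = 8·0.59 / (1 + 7·0.59) = 4.720 / 5.130 = 0.920.

0.920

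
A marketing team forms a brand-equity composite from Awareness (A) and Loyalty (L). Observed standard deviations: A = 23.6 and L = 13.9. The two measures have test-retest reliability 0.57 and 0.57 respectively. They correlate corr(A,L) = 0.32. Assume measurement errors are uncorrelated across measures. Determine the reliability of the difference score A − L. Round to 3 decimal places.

0.403

Var(A−L) = 23.6² + 13.9² − 2·23.6·13.9·0.32 = 750.17 − 209.946 = 540.224.
Because errors are independent across components, Cov(Tᵢ,Tⱼ) = Cov(Xᵢ,Xⱼ); the off-diagonal part of the true-score variance is the same as above.
True-score variance = [23.6²·0.57 + 13.9²·0.57] − 209.946 = 427.597 − 209.946 = 217.651.
Reliability = 217.651 / 540.224 = 0.403.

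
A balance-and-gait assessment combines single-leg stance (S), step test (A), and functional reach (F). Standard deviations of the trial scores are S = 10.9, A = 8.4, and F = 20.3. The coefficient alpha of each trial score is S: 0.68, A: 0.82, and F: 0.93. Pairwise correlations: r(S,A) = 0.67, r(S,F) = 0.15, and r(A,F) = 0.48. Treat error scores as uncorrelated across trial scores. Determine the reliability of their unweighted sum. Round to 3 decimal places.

0.917

Var(S+A+F) = 10.9² + 8.4² + 20.3² + 2·[10.9·8.4·0.67 + 10.9·20.3·0.15 + 8.4·20.3·0.48] = 601.46 + 352.771 = 954.231.
Under uncorrelated errors the observed covariances equal the true-score covariances, so only the own-variance terms attenuate.
True-score variance = [10.9²·0.68 + 8.4²·0.82 + 20.3²·0.93] + 352.771 = 521.894 + 352.771 = 874.664.
Reliability = 874.664 / 954.231 = 0.917.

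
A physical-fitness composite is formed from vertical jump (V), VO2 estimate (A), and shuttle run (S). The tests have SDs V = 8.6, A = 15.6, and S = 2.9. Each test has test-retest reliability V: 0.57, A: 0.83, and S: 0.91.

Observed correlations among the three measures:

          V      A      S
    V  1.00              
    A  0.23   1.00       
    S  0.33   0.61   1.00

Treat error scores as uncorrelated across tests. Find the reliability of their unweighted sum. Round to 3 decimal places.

Var(V+A+S) = 8.6² + 15.6² + 2.9² + 2·[8.6·15.6·0.23 + 8.6·2.9·0.33 + 15.6·2.9·0.61] = 325.73 + 133.367 = 459.097.
Under uncorrelated errors the observed covariances equal the true-score covariances, so only the own-variance terms attenuate.
True-score variance = [8.6²·0.57 + 15.6²·0.83 + 2.9²·0.91] + 133.367 = 251.799 + 133.367 = 385.166.
Reliability = 385.166 / 459.097 = 0.839.

0.839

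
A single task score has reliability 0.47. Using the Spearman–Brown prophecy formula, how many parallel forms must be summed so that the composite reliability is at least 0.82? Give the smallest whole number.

6

k ≥ ρ*(1−ρ₁)/(ρ₁(1−ρ*)) = 0.82·0.53 / (0.47·0.18) = 5.137.
Smallest integer k = 6.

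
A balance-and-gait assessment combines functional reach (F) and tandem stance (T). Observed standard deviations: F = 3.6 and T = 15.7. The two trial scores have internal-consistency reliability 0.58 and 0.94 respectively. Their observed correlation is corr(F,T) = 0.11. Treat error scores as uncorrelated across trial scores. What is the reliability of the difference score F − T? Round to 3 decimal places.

Var(F−T) = 3.6² + 15.7² − 2·3.6·15.7·0.11 = 259.45 − 12.4344 = 247.016.
Because errors are independent across components, Cov(Tᵢ,Tⱼ) = Cov(Xᵢ,Xⱼ); the off-diagonal part of the true-score variance is the same as above.
True-score variance = [3.6²·0.58 + 15.7²·0.94] − 12.4344 = 239.217 − 12.4344 = 226.783.
Reliability = 226.783 / 247.016 = 0.918.

0.918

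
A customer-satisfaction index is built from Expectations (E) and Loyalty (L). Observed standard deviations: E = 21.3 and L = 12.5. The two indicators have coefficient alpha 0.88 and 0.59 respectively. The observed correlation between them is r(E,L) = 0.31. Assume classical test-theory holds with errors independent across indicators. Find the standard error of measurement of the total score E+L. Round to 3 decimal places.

10.886

Var(total) = 609.94 + 165.075 = 775.015.
True-score variance = 491.435 + 165.075 = 656.51, so reliability = 0.8471.
Error variance = 775.015 − 656.51 = 118.505; SEM = √118.505 = 10.886.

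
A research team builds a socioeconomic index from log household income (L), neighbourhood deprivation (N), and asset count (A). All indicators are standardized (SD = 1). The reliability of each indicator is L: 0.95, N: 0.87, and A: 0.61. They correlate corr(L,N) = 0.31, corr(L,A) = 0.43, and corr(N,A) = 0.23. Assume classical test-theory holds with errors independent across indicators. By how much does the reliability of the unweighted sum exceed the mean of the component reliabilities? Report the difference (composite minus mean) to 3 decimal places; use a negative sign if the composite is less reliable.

0.075

Var(sum) = 3 + 1.94 = 4.94; true-score variance = 2.43 + 1.94 = 4.37; composite reliability = 0.8846.
Mean component reliability = 0.8100.
Difference = 0.8846 − 0.8100 = 0.075.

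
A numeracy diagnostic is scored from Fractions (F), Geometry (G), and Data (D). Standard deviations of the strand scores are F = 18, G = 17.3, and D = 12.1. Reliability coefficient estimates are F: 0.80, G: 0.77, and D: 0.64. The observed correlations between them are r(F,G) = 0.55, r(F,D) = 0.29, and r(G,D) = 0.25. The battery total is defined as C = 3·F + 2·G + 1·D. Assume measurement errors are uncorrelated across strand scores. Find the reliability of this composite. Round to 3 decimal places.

Var(C) = 3²·18² + 2²·17.3² + 12.1² + 2·[6·18·17.3·0.55 + 3·18·12.1·0.29 + 2·17.3·12.1·0.25] = 4259.57 + 2643.54 = 6903.11.
With uncorrelated errors the cross-covariances are all true-score covariance, so they carry over unchanged; only the diagonal terms shrink to ρᵢσᵢ².
True-score variance = [3²·18²·0.80 + 2²·17.3²·0.77 + 12.1²·0.64] + 2643.54 = 3348.32 + 2643.54 = 5991.86.
Reliability = 5991.86 / 6903.11 = 0.868.

0.868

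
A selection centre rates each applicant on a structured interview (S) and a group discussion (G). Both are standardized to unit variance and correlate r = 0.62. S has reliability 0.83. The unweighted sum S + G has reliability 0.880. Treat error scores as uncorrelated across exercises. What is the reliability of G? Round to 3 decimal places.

Var(S+G) = 2 + 2·0.62 = 3.240.
True-score variance = ρ_S + ρ_G + 2·0.62, so 0.880 = (0.83 + ρ_G + 1.24) / 3.240.
ρ_G = 0.880·3.240 − 0.83 − 1.24 = 0.781.

0.781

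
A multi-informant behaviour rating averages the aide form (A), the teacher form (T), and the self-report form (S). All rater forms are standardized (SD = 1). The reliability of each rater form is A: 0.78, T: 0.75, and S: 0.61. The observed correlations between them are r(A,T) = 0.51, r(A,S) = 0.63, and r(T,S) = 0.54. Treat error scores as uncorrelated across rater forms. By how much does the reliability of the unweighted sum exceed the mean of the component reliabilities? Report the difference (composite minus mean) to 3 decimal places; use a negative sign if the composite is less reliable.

Var(sum) = 3 + 3.36 = 6.36; true-score variance = 2.14 + 3.36 = 5.5; composite reliability = 0.8648.
Mean component reliability = 0.7133.
Difference = 0.8648 − 0.7133 = 0.151.

0.151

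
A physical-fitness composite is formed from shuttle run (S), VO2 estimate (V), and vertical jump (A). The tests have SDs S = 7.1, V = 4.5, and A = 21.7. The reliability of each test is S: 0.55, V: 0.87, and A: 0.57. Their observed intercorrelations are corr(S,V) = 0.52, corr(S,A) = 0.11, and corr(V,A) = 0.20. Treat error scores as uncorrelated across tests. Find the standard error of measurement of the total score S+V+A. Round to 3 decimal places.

15.093

Var(total) = 541.55 + 106.183 = 647.733.
True-score variance = 313.75 + 106.183 = 419.934, so reliability = 0.6483.
Error variance = 647.733 − 419.934 = 227.8; SEM = √227.8 = 15.093.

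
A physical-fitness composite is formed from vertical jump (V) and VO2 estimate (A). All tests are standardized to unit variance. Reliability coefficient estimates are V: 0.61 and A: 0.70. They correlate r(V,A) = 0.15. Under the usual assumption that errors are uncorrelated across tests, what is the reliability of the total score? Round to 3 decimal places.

0.700

Var(V+A) = 2 + 2·[0.15] = 2 + 0.3 = 2.3.
With uncorrelated errors the cross-covariances are all true-score covariance, so they carry over unchanged; only the diagonal terms shrink to ρᵢσᵢ².
True-score variance = [0.61 + 0.70] + 0.3 = 1.31 + 0.3 = 1.61.
Reliability = 1.61 / 2.3 = 0.700.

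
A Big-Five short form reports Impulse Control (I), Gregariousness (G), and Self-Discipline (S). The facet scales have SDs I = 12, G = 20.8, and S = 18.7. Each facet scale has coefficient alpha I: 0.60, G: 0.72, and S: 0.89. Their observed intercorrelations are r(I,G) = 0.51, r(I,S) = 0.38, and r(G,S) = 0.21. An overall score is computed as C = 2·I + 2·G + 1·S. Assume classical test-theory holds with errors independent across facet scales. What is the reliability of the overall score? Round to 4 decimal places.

0.8265

Var(C) = 2²·12² + 2²·20.8² + 18.7² + 2·[4·12·20.8·0.51 + 2·12·18.7·0.38 + 2·20.8·18.7·0.21] = 2656.25 + 1686.18 = 4342.43.
Under uncorrelated errors the observed covariances equal the true-score covariances, so only the own-variance terms attenuate.
True-score variance = [2²·12²·0.60 + 2²·20.8²·0.72 + 18.7²·0.89] + 1686.18 = 1902.83 + 1686.18 = 3589.01.
Reliability = 3589.01 / 4342.43 = 0.8265.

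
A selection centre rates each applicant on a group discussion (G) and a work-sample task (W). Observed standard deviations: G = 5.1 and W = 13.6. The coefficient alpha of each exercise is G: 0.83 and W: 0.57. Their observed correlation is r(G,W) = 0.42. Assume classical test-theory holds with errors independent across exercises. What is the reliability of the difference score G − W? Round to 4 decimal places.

Var(G−W) = 5.1² + 13.6² − 2·5.1·13.6·0.42 = 210.97 − 58.2624 = 152.708.
With uncorrelated errors the cross-covariances are all true-score covariance, so they carry over unchanged; only the diagonal terms shrink to ρᵢσᵢ².
True-score variance = [5.1²·0.83 + 13.6²·0.57] − 58.2624 = 127.015 − 58.2624 = 68.7531.
Reliability = 68.7531 / 152.708 = 0.4502.

0.4502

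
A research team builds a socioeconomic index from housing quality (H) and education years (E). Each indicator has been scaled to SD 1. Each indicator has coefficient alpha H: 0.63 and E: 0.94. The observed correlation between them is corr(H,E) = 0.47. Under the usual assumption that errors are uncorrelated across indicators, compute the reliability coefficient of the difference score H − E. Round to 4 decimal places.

Var(H−E) = 1 + 1 − 2·0.47 = 2 − 0.94 = 1.06.
Under uncorrelated errors the observed covariances equal the true-score covariances, so only the own-variance terms attenuate.
True-score variance = [0.63 + 0.94] − 0.94 = 1.57 − 0.94 = 0.63.
Reliability = 0.63 / 1.06 = 0.5943.

0.5943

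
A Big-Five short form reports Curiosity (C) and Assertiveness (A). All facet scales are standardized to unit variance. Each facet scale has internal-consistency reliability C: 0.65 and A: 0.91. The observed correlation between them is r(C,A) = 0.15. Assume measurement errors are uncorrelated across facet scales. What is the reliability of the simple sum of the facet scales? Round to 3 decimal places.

Var(C+A) = 2 + 2·[0.15] = 2 + 0.3 = 2.3.
Because errors are independent across components, Cov(Tᵢ,Tⱼ) = Cov(Xᵢ,Xⱼ); the off-diagonal part of the true-score variance is the same as above.
True-score variance = [0.65 + 0.91] + 0.3 = 1.56 + 0.3 = 1.86.
Reliability = 1.86 / 2.3 = 0.809.

0.809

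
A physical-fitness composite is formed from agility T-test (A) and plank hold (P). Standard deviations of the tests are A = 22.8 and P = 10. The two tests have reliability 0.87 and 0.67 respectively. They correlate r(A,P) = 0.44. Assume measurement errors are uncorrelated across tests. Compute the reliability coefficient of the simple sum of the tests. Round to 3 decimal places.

0.877

Var(A+P) = 22.8² + 10² + 2·[22.8·10·0.44] = 619.84 + 200.64 = 820.48.
Because errors are independent across components, Cov(Tᵢ,Tⱼ) = Cov(Xᵢ,Xⱼ); the off-diagonal part of the true-score variance is the same as above.
True-score variance = [22.8²·0.87 + 10²·0.67] + 200.64 = 519.261 + 200.64 = 719.901.
Reliability = 719.901 / 820.48 = 0.877.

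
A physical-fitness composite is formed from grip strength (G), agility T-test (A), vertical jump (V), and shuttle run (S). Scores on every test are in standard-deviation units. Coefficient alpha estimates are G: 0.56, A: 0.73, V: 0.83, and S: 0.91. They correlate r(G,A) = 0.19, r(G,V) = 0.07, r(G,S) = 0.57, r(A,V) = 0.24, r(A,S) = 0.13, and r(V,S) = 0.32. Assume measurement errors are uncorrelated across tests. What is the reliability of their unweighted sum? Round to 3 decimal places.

0.862

Var(G+A+V+S) = 4 + 2·[0.19 + 0.07 + 0.57 + 0.24 + 0.13 + 0.32] = 4 + 3.04 = 7.04.
Under uncorrelated errors the observed covariances equal the true-score covariances, so only the own-variance terms attenuate.
True-score variance = [0.56 + 0.73 + 0.83 + 0.91] + 3.04 = 3.03 + 3.04 = 6.07.
Reliability = 6.07 / 7.04 = 0.862.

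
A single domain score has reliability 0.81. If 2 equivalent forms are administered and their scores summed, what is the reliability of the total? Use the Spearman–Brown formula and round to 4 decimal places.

0.8950

ρ_k = kρ / (1 + (k−1)ρ) = 2·0.81 / (1 + 1·0.81) = 1.620 / 1.810 = 0.8950.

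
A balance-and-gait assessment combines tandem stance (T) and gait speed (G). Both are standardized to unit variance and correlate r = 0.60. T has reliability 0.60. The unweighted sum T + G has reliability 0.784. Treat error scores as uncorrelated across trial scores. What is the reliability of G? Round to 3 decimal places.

Var(T+G) = 2 + 2·0.60 = 3.200.
True-score variance = ρ_T + ρ_G + 2·0.60, so 0.784 = (0.60 + ρ_G + 1.20) / 3.200.
ρ_G = 0.784·3.200 − 0.60 − 1.20 = 0.709.

0.709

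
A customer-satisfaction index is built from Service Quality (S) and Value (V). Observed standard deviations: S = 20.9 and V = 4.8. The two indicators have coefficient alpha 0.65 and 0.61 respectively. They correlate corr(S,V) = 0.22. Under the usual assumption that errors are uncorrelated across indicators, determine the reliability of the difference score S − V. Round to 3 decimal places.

Var(S−V) = 20.9² + 4.8² − 2·20.9·4.8·0.22 = 459.85 − 44.1408 = 415.709.
Under uncorrelated errors the observed covariances equal the true-score covariances, so only the own-variance terms attenuate.
True-score variance = [20.9²·0.65 + 4.8²·0.61] − 44.1408 = 297.981 − 44.1408 = 253.84.
Reliability = 253.84 / 415.709 = 0.611.

0.611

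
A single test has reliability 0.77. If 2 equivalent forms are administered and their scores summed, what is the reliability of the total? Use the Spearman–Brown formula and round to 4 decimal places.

0.8701

ρ_k = kρ / (1 + (k−1)ρ) = 2·0.77 / (1 + 1·0.77) = 1.540 / 1.770 = 0.8701.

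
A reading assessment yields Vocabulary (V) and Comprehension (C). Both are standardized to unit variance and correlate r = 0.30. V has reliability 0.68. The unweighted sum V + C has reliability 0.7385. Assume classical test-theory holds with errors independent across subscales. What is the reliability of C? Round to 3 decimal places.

0.640

Var(V+C) = 2 + 2·0.30 = 2.600.
True-score variance = ρ_V + ρ_C + 2·0.30, so 0.7385 = (0.68 + ρ_C + 0.60) / 2.600.
ρ_C = 0.7385·2.600 − 0.68 − 0.60 = 0.640.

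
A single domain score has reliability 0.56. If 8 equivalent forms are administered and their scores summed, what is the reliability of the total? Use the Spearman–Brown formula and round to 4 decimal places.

0.9106

ρ_k = kρ / (1 + (k−1)ρ) = 8·0.56 / (1 + 7·0.56) = 4.480 / 4.920 = 0.9106.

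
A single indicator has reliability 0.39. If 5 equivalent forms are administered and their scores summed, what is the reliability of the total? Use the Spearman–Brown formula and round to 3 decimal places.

0.762

ρ_k = kρ / (1 + (k−1)ρ) = 5·0.39 / (1 + 4·0.39) = 1.950 / 2.560 = 0.762.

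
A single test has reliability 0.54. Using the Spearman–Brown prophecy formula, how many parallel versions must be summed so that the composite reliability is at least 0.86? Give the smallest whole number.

k ≥ ρ*(1−ρ₁)/(ρ₁(1−ρ*)) = 0.86·0.46 / (0.54·0.14) = 5.233.
Smallest integer k = 6.

6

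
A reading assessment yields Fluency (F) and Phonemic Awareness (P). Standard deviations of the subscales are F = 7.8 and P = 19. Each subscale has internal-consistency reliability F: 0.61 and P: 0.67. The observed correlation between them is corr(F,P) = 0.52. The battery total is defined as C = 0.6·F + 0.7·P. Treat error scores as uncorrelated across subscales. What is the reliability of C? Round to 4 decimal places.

Var(C) = 0.6²·7.8² + 0.7²·19² + 2·[0.42·7.8·19·0.52] = 198.792 + 64.7338 = 263.526.
Under uncorrelated errors the observed covariances equal the true-score covariances, so only the own-variance terms attenuate.
True-score variance = [0.6²·7.8²·0.61 + 0.7²·19²·0.67] + 64.7338 = 131.877 + 64.7338 = 196.611.
Reliability = 196.611 / 263.526 = 0.7461.

0.7461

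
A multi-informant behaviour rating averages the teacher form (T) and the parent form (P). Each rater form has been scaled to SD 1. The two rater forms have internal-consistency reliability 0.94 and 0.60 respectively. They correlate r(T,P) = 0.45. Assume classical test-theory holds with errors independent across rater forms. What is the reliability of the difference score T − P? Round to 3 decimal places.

Var(T−P) = 1 + 1 − 2·0.45 = 2 − 0.9 = 1.1.
Because errors are independent across components, Cov(Tᵢ,Tⱼ) = Cov(Xᵢ,Xⱼ); the off-diagonal part of the true-score variance is the same as above.
True-score variance = [0.94 + 0.60] − 0.9 = 1.54 − 0.9 = 0.64.
Reliability = 0.64 / 1.1 = 0.582.

0.582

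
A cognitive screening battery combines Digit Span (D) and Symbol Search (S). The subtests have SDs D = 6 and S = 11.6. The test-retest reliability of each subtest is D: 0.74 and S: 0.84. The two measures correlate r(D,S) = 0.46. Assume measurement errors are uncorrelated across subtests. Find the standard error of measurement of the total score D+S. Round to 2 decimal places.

5.56

Var(total) = 170.56 + 64.032 = 234.592.
True-score variance = 139.67 + 64.032 = 203.702, so reliability = 0.8683.
Error variance = 234.592 − 203.702 = 30.8896; SEM = √30.8896 = 5.56.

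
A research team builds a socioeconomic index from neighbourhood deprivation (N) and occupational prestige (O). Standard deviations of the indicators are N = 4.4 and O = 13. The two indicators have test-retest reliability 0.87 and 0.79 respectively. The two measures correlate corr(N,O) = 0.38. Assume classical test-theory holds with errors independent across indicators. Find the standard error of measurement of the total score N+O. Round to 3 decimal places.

Var(total) = 188.36 + 43.472 = 231.832.
True-score variance = 150.353 + 43.472 = 193.825, so reliability = 0.8361.
Error variance = 231.832 − 193.825 = 38.0068; SEM = √38.0068 = 6.165.

6.165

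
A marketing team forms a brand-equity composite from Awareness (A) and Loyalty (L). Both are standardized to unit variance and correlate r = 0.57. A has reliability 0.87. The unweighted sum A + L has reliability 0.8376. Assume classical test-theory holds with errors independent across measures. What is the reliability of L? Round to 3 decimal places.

0.620

Var(A+L) = 2 + 2·0.57 = 3.140.
True-score variance = ρ_A + ρ_L + 2·0.57, so 0.8376 = (0.87 + ρ_L + 1.14) / 3.140.
ρ_L = 0.8376·3.140 − 0.87 − 1.14 = 0.620.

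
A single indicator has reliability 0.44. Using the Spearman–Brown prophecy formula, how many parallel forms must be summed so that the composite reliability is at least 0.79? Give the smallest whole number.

5

k ≥ ρ*(1−ρ₁)/(ρ₁(1−ρ*)) = 0.79·0.56 / (0.44·0.21) = 4.788.
Smallest integer k = 5.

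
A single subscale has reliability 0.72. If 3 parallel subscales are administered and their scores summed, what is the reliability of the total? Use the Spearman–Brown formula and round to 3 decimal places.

0.885

ρ_k = kρ / (1 + (k−1)ρ) = 3·0.72 / (1 + 2·0.72) = 2.160 / 2.440 = 0.885.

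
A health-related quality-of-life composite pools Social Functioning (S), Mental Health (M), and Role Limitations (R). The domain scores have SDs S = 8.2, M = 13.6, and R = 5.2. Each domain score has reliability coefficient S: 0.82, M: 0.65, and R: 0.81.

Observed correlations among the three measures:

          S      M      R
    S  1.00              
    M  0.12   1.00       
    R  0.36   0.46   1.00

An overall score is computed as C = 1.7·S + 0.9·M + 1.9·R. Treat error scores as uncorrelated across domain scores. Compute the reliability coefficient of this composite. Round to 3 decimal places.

0.847

Var(C) = 1.7²·8.2² + 0.9²·13.6² + 1.9²·5.2² + 2·[1.53·8.2·13.6·0.12 + 3.23·8.2·5.2·0.36 + 1.71·13.6·5.2·0.46] = 441.756 + 251.37 = 693.126.
Under uncorrelated errors the observed covariances equal the true-score covariances, so only the own-variance terms attenuate.
True-score variance = [1.7²·8.2²·0.82 + 0.9²·13.6²·0.65 + 1.9²·5.2²·0.81] + 251.37 = 335.794 + 251.37 = 587.165.
Reliability = 587.165 / 693.126 = 0.847.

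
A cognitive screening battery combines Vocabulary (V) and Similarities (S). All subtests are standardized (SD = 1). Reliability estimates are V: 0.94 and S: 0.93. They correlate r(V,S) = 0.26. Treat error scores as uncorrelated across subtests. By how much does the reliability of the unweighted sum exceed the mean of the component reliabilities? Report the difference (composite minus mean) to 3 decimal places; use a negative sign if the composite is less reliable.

0.013

Var(sum) = 2 + 0.52 = 2.52; true-score variance = 1.87 + 0.52 = 2.39; composite reliability = 0.9484.
Mean component reliability = 0.9350.
Difference = 0.9484 − 0.9350 = 0.013.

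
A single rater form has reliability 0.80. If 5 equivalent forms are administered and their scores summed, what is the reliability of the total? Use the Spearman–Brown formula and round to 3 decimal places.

0.952

ρ_k = kρ / (1 + (k−1)ρ) = 5·0.80 / (1 + 4·0.80) = 4.000 / 4.200 = 0.952.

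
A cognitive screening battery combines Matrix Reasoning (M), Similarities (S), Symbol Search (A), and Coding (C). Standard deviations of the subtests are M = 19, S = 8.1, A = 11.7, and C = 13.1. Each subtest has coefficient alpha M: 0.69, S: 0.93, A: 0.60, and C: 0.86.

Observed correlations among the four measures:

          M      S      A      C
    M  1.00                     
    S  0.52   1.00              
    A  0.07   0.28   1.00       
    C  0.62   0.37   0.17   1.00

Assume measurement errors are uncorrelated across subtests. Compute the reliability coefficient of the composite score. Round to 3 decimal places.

0.862

Var(M+S+A+C) = 19² + 8.1² + 11.7² + 13.1² + 2·[19·8.1·0.52 + 19·11.7·0.07 + 19·13.1·0.62 + 8.1·11.7·0.28 + 8.1·13.1·0.37 + 11.7·13.1·0.17] = 735.11 + 683.518 = 1418.63.
Under uncorrelated errors the observed covariances equal the true-score covariances, so only the own-variance terms attenuate.
True-score variance = [19²·0.69 + 8.1²·0.93 + 11.7²·0.60 + 13.1²·0.86] + 683.518 = 539.826 + 683.518 = 1223.34.
Reliability = 1223.34 / 1418.63 = 0.862.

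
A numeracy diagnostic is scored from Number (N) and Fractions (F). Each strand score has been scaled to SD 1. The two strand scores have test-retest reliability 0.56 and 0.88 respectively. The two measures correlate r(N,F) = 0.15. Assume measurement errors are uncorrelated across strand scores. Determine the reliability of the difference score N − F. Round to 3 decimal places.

Var(N−F) = 1 + 1 − 2·0.15 = 2 − 0.3 = 1.7.
With uncorrelated errors the cross-covariances are all true-score covariance, so they carry over unchanged; only the diagonal terms shrink to ρᵢσᵢ².
True-score variance = [0.56 + 0.88] − 0.3 = 1.44 − 0.3 = 1.14.
Reliability = 1.14 / 1.7 = 0.671.

0.671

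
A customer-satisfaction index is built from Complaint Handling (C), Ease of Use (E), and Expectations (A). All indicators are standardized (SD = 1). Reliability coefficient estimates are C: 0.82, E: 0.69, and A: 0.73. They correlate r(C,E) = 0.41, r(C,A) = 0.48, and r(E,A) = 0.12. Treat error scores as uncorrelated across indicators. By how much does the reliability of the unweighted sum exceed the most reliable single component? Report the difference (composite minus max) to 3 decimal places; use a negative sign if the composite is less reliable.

0.029

Var(sum) = 3 + 2.02 = 5.02; true-score variance = 2.24 + 2.02 = 4.26; composite reliability = 0.8486.
Max component reliability = 0.8200.
Difference = 0.8486 − 0.8200 = 0.029.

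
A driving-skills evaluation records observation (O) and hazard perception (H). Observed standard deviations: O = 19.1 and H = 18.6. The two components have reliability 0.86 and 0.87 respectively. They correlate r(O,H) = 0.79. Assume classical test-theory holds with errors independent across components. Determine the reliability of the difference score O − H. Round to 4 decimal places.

Var(O−H) = 19.1² + 18.6² − 2·19.1·18.6·0.79 = 710.77 − 561.311 = 149.459.
Because errors are independent across components, Cov(Tᵢ,Tⱼ) = Cov(Xᵢ,Xⱼ); the off-diagonal part of the true-score variance is the same as above.
True-score variance = [19.1²·0.86 + 18.6²·0.87] − 561.311 = 614.722 − 561.311 = 53.411.
Reliability = 53.411 / 149.459 = 0.3574.

0.3574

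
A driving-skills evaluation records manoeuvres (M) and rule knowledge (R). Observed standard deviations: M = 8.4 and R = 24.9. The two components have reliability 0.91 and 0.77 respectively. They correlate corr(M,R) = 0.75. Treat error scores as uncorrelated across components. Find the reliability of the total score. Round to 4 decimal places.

0.8517

Var(M+R) = 8.4² + 24.9² + 2·[8.4·24.9·0.75] = 690.57 + 313.74 = 1004.31.
With uncorrelated errors the cross-covariances are all true-score covariance, so they carry over unchanged; only the diagonal terms shrink to ρᵢσᵢ².
True-score variance = [8.4²·0.91 + 24.9²·0.77] + 313.74 = 541.617 + 313.74 = 855.357.
Reliability = 855.357 / 1004.31 = 0.8517.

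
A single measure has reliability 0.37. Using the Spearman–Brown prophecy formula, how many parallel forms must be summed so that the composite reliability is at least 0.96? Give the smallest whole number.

k ≥ ρ*(1−ρ₁)/(ρ₁(1−ρ*)) = 0.96·0.63 / (0.37·0.04) = 40.865.
Smallest integer k = 41.

41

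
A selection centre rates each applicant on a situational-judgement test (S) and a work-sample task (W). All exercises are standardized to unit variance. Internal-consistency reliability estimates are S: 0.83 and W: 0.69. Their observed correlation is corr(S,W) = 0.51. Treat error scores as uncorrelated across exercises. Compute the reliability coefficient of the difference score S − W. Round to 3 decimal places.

0.510

Var(S−W) = 1 + 1 − 2·0.51 = 2 − 1.02 = 0.98.
With uncorrelated errors the cross-covariances are all true-score covariance, so they carry over unchanged; only the diagonal terms shrink to ρᵢσᵢ².
True-score variance = [0.83 + 0.69] − 1.02 = 1.52 − 1.02 = 0.5.
Reliability = 0.5 / 0.98 = 0.510.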